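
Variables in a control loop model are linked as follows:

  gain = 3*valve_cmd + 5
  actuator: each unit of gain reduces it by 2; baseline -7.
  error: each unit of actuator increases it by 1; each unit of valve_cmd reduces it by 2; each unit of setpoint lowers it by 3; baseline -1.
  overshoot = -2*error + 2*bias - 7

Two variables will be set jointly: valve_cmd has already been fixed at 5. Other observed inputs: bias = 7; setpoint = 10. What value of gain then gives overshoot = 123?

gain = 5

With valve_cmd held at 5:
Intervening on gain fixes its value directly, overriding its dependence on valve_cmd.
Substituting into the error equation gives error = -2*gain - 48.
Substituting into the overshoot equation gives overshoot = 4*gain + 103.
Solve 4*gain + 103 = 123: gain = (123 - 103) / 4 = 5.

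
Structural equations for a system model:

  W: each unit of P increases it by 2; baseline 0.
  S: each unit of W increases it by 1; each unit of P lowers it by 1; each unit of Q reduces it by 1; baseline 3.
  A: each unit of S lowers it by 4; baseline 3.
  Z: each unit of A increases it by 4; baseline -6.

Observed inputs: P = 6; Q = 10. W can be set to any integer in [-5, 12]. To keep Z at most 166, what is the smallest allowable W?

W = 3

Intervening on W fixes its value directly, overriding its dependence on P.
Substituting into the S equation gives S = W - 13.
This gives A = -4*W + 55.
Substituting into the Z equation gives Z = -16*W + 214.
Require -16*W + 214 ≤ 166, so W ≥ 3.
The smallest integer in [-5, 12] satisfying this is 3.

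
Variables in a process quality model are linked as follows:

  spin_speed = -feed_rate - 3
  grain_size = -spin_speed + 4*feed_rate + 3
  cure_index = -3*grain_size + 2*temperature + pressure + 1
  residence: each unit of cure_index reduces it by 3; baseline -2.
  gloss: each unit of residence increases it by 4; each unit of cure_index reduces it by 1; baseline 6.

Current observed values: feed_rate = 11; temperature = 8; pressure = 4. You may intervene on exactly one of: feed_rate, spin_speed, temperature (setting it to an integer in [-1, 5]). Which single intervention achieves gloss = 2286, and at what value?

set temperature = 1

Intervening on feed_rate: gloss = 195*feed_rate - 41. Reaching 2286 requires feed_rate = 179/15, not an integer.
Intervening on spin_speed: gloss = -39*spin_speed + 1558. Reaching 2286 requires spin_speed = -56/3, not an integer.
Intervening on temperature: with other inputs at their observed values, gloss = -26*temperature + 2312. Solving for 2286 gives temperature = 1, within [-1, 5].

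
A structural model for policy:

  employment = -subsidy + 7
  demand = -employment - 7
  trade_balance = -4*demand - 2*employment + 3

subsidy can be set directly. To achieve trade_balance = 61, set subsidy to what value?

Substituting into the demand equation gives demand = subsidy - 14.
trade_balance becomes -2*subsidy + 45.
Solve -2*subsidy + 45 = 61: subsidy = (61 - 45) / -2 = -8.

subsidy = -8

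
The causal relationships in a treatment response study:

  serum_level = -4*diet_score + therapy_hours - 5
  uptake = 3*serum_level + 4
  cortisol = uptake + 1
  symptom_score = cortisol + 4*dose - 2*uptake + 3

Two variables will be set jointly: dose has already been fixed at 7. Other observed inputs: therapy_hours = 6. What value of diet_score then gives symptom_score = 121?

diet_score = 8

With dose held at 7:
Substituting into the serum_level equation gives serum_level = -4*diet_score + 1.
Substituting into the uptake equation gives uptake = -12*diet_score + 7.
Substituting into the cortisol equation gives cortisol = -12*diet_score + 8.
Substituting into the symptom_score equation gives symptom_score = 12*diet_score + 25.
Solve 12*diet_score + 25 = 121: diet_score = (121 - 25) / 12 = 8.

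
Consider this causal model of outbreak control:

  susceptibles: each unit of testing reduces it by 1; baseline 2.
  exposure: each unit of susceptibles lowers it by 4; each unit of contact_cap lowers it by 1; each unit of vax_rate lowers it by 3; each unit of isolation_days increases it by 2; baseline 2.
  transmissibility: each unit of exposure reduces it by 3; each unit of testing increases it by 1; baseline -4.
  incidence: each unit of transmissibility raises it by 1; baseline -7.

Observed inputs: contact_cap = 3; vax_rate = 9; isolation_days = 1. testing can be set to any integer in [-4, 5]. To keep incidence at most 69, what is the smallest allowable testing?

testing = 2

Substituting into the exposure equation gives exposure = 4*testing - 34.
This gives transmissibility = -11*testing + 98.
Substituting into the incidence equation gives incidence = -11*testing + 91.
Require -11*testing + 91 ≤ 69, so testing ≥ 2.
The smallest integer in [-4, 5] satisfying this is 2.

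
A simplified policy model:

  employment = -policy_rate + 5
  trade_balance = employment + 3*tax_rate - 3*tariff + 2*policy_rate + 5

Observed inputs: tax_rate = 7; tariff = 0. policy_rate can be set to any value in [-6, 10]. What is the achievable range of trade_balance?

Substituting into the trade_balance equation gives trade_balance = policy_rate + 31.
Linear in policy_rate, so extremes are at the endpoints: policy_rate = -6 gives trade_balance = 25; policy_rate = 10 gives trade_balance = 41.

25 to 41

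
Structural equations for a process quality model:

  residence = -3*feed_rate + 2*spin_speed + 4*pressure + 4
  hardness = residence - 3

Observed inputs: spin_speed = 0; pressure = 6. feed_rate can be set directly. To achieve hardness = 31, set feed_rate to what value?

Substituting into the residence equation gives residence = -3*feed_rate + 28.
So hardness = -3*feed_rate + 25.
Solve -3*feed_rate + 25 = 31: feed_rate = (31 - 25) / -3 = -2.

feed_rate = -2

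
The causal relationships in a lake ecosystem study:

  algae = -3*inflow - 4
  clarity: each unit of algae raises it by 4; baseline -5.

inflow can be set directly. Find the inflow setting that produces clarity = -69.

inflow = 4

Substituting into the clarity equation gives clarity = -12*inflow - 21.
Solve -12*inflow - 21 = -69: inflow = (-69 + 21) / -12 = 4.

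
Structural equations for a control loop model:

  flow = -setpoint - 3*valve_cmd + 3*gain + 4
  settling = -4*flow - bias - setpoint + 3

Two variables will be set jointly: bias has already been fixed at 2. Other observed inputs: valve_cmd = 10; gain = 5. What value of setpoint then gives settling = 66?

With bias held at 2:
Substituting into the flow equation gives flow = -setpoint - 11.
So settling = 3*setpoint + 45.
Solve 3*setpoint + 45 = 66: setpoint = (66 - 45) / 3 = 7.

setpoint = 7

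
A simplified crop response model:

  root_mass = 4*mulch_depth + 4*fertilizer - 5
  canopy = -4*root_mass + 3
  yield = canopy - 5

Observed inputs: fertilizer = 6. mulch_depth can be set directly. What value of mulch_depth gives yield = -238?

Substituting into the root_mass equation gives root_mass = 4*mulch_depth + 19.
canopy becomes -16*mulch_depth - 73.
Substituting into the yield equation gives yield = -16*mulch_depth - 78.
Solve -16*mulch_depth - 78 = -238: mulch_depth = (-238 + 78) / -16 = 10.

mulch_depth = 10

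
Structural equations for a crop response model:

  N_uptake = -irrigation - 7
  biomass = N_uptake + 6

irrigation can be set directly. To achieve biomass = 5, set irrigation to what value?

Substituting into the biomass equation gives biomass = -irrigation - 1.
Solve -irrigation - 1 = 5: irrigation = (5 + 1) / -1 = -6.

irrigation = -6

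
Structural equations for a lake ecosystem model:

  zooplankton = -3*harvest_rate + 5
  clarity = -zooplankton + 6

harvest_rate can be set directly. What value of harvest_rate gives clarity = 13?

Substituting into the clarity equation gives clarity = 3*harvest_rate + 1.
Solve 3*harvest_rate + 1 = 13: harvest_rate = (13 - 1) / 3 = 4.

harvest_rate = 4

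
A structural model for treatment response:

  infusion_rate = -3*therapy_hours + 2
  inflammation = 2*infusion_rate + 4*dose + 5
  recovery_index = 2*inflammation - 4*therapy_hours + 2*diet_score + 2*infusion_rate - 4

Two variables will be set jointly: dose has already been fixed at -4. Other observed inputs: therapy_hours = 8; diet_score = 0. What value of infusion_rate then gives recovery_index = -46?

infusion_rate = 2

With dose held at -4:
Intervening on infusion_rate fixes its value directly, overriding its dependence on therapy_hours.
Substituting into the inflammation equation gives inflammation = 2*infusion_rate - 11.
Substituting into the recovery_index equation gives recovery_index = 6*infusion_rate - 58.
Solve 6*infusion_rate - 58 = -46: infusion_rate = (-46 + 58) / 6 = 2.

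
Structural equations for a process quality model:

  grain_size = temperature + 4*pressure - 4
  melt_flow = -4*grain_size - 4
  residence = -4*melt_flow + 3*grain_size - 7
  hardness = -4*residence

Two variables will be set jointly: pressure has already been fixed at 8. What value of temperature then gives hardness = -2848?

With pressure held at 8:
Substituting into the grain_size equation gives grain_size = temperature + 28.
This gives melt_flow = -4*temperature - 116.
So residence = 19*temperature + 541.
Substituting into the hardness equation gives hardness = -76*temperature - 2164.
Solve -76*temperature - 2164 = -2848: temperature = (-2848 + 2164) / -76 = 9.

temperature = 9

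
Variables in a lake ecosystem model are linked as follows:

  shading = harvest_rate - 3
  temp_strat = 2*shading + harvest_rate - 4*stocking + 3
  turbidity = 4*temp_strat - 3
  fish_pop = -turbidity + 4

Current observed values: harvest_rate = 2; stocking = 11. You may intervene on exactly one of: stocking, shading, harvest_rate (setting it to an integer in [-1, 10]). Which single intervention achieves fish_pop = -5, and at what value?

set stocking = 0

Intervening on stocking: with other inputs at their observed values, fish_pop = 16*stocking - 5. Solving for -5 gives stocking = 0, within [-1, 10].
Intervening on shading: fish_pop = -8*shading + 163. Reaching -5 requires shading = 21, outside [-1, 10].
Intervening on harvest_rate: fish_pop = -12*harvest_rate + 195. Reaching -5 requires harvest_rate = 50/3, not an integer.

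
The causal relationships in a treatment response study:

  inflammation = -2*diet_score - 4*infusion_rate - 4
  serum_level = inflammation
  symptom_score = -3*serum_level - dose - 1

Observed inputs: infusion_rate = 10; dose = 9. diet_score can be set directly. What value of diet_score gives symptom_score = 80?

diet_score = -7

Substituting into the inflammation equation gives inflammation = -2*diet_score - 44.
serum_level becomes -2*diet_score - 44.
symptom_score becomes 6*diet_score + 122.
Solve 6*diet_score + 122 = 80: diet_score = (80 - 122) / 6 = -7.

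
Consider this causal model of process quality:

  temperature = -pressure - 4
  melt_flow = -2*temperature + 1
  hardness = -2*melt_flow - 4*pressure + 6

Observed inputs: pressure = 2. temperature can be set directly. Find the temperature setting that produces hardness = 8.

Intervening on temperature fixes its value directly, overriding its dependence on pressure.
Substituting into the hardness equation gives hardness = 4*temperature - 4.
Solve 4*temperature - 4 = 8: temperature = (8 + 4) / 4 = 3.

temperature = 3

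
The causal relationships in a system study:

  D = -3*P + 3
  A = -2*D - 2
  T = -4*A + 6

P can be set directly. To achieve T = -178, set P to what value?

P = 9

Substituting into the A equation gives A = 6*P - 8.
So T = -24*P + 38.
Solve -24*P + 38 = -178: P = (-178 - 38) / -24 = 9.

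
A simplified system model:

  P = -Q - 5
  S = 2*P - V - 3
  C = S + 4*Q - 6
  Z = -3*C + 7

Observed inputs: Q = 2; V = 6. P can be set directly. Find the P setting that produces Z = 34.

P = -1

Intervening on P fixes its value directly, overriding its dependence on Q.
Substituting into the S equation gives S = 2*P - 9.
Substituting into the C equation gives C = 2*P - 7.
This gives Z = -6*P + 28.
Solve -6*P + 28 = 34: P = (34 - 28) / -6 = -1.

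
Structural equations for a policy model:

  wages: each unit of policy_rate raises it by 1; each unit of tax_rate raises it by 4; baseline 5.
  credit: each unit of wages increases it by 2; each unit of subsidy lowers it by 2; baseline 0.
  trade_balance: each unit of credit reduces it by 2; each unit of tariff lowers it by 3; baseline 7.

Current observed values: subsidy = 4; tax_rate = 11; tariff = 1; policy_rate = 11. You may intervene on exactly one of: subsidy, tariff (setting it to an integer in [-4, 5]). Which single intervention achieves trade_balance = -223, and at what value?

set tariff = 2

Intervening on subsidy: trade_balance = 4*subsidy - 236. Reaching -223 requires subsidy = 13/4, not an integer.
Intervening on tariff: with other inputs at their observed values, trade_balance = -3*tariff - 217. Solving for -223 gives tariff = 2, within [-4, 5].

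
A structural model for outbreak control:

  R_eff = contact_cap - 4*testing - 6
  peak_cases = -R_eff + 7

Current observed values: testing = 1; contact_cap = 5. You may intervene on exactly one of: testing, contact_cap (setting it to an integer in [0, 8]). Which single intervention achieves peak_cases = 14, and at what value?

set contact_cap = 3

Intervening on testing: peak_cases = 4*testing + 8. Reaching 14 requires testing = 3/2, not an integer.
Intervening on contact_cap: with other inputs at their observed values, peak_cases = -contact_cap + 17. Solving for 14 gives contact_cap = 3, within [0, 8].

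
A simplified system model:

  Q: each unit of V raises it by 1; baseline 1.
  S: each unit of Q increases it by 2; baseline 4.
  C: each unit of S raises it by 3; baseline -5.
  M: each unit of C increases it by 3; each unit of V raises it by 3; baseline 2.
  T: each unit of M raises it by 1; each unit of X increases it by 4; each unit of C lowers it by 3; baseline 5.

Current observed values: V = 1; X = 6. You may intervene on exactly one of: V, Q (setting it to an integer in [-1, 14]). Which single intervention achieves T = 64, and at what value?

Intervening on V: with other inputs at their observed values, T = 3*V + 31. Solving for 64 gives V = 11, within [-1, 14].
Intervening on Q: the paths from Q to T cancel (net effect zero), leaving T = 34; 64 is unreachable this way.

set V = 11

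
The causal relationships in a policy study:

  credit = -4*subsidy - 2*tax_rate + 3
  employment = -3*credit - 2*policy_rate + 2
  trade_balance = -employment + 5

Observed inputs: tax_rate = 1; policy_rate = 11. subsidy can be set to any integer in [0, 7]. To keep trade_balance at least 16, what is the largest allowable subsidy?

Substituting into the credit equation gives credit = -4*subsidy + 1.
So employment = 12*subsidy - 23.
Substituting into the trade_balance equation gives trade_balance = -12*subsidy + 28.
Require -12*subsidy + 28 ≥ 16, so subsidy ≤ 1.
The largest integer in [0, 7] satisfying this is 1.

subsidy = 1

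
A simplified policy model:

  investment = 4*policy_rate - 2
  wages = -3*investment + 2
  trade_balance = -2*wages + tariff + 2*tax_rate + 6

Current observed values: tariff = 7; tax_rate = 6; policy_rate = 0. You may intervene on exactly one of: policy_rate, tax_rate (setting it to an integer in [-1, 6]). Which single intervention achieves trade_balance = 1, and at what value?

Intervening on policy_rate: trade_balance = 24*policy_rate + 9. Reaching 1 requires policy_rate = -1/3, not an integer.
Intervening on tax_rate: with other inputs at their observed values, trade_balance = 2*tax_rate - 3. Solving for 1 gives tax_rate = 2, within [-1, 6].

set tax_rate = 2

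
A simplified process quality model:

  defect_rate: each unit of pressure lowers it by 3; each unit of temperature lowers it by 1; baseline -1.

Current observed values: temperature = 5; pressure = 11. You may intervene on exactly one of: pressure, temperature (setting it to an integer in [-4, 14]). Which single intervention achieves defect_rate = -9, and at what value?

set pressure = 1

Intervening on pressure: with other inputs at their observed values, defect_rate = -3*pressure - 6. Solving for -9 gives pressure = 1, within [-4, 14].
Intervening on temperature: defect_rate = -temperature - 34. Reaching -9 requires temperature = -25, outside [-4, 14].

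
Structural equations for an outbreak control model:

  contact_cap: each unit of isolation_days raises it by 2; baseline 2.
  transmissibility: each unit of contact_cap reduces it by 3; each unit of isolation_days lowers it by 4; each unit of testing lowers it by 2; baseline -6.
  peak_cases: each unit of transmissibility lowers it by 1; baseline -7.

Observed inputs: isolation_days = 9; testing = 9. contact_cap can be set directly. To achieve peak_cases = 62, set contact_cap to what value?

contact_cap = 3

Intervening on contact_cap fixes its value directly, overriding its dependence on isolation_days.
Substituting into the transmissibility equation gives transmissibility = -3*contact_cap - 60.
Substituting into the peak_cases equation gives peak_cases = 3*contact_cap + 53.
Solve 3*contact_cap + 53 = 62: contact_cap = (62 - 53) / 3 = 3.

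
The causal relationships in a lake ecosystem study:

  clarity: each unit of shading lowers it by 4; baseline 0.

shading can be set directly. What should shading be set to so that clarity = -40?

shading = 10

Solve -4*shading = -40: shading = -40 / -4 = 10.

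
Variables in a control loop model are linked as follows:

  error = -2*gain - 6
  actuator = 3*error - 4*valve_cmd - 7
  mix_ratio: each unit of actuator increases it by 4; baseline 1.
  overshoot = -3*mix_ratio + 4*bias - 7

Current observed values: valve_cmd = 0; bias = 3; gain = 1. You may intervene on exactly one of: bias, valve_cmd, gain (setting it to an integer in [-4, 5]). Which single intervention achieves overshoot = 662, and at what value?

Intervening on bias: overshoot = 4*bias + 362. Reaching 662 requires bias = 75, outside [-4, 5].
Intervening on valve_cmd: overshoot = 48*valve_cmd + 374. Reaching 662 requires valve_cmd = 6, outside [-4, 5].
Intervening on gain: with other inputs at their observed values, overshoot = 72*gain + 302. Solving for 662 gives gain = 5, within [-4, 5].

set gain = 5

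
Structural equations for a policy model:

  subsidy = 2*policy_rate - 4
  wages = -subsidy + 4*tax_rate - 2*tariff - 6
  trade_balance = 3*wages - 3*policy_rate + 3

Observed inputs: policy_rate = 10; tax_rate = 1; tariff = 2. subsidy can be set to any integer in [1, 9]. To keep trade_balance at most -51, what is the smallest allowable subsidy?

subsidy = 2

Intervening on subsidy fixes its value directly, overriding its dependence on policy_rate.
Substituting into the wages equation gives wages = -subsidy - 6.
Substituting into the trade_balance equation gives trade_balance = -3*subsidy - 45.
Require -3*subsidy - 45 ≤ -51, so subsidy ≥ 2.
The smallest integer in [1, 9] satisfying this is 2.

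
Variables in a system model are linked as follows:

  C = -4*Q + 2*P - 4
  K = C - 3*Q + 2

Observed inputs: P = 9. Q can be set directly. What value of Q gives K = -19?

Substituting into the C equation gives C = -4*Q + 14.
Substituting into the K equation gives K = -7*Q + 16.
Solve -7*Q + 16 = -19: Q = (-19 - 16) / -7 = 5.

Q = 5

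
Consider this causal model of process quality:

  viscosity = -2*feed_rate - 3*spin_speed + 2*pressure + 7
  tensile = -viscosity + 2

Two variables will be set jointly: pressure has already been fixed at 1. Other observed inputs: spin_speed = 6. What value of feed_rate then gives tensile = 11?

feed_rate = 0

With pressure held at 1:
Substituting into the viscosity equation gives viscosity = -2*feed_rate - 9.
So tensile = 2*feed_rate + 11.
Solve 2*feed_rate + 11 = 11: feed_rate = (11 - 11) / 2 = 0.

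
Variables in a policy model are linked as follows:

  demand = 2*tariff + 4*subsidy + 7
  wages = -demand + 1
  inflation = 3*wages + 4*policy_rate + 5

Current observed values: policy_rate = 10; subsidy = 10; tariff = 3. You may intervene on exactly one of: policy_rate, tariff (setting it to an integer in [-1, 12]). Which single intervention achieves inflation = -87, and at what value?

Intervening on policy_rate: inflation = 4*policy_rate - 151. Reaching -87 requires policy_rate = 16, outside [-1, 12].
Intervening on tariff: with other inputs at their observed values, inflation = -6*tariff - 93. Solving for -87 gives tariff = -1, within [-1, 12].

set tariff = -1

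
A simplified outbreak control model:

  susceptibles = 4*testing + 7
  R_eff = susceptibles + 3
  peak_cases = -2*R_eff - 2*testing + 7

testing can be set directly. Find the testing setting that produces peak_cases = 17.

Substituting into the R_eff equation gives R_eff = 4*testing + 10.
peak_cases becomes -10*testing - 13.
Solve -10*testing - 13 = 17: testing = (17 + 13) / -10 = -3.

testing = -3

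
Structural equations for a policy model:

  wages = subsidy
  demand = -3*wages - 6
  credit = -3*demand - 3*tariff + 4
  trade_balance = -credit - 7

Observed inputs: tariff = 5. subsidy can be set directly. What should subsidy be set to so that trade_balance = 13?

Substituting into the demand equation gives demand = -3*subsidy - 6.
So credit = 9*subsidy + 7.
Substituting into the trade_balance equation gives trade_balance = -9*subsidy - 14.
Solve -9*subsidy - 14 = 13: subsidy = (13 + 14) / -9 = -3.

subsidy = -3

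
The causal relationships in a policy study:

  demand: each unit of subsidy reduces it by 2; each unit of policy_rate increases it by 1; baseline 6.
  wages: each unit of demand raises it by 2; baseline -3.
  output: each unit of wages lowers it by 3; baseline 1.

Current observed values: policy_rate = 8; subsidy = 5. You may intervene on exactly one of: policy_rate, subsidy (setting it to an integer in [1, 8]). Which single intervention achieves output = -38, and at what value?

Intervening on policy_rate: output = -6*policy_rate + 34. Reaching -38 requires policy_rate = 12, outside [1, 8].
Intervening on subsidy: with other inputs at their observed values, output = 12*subsidy - 74. Solving for -38 gives subsidy = 3, within [1, 8].

set subsidy = 3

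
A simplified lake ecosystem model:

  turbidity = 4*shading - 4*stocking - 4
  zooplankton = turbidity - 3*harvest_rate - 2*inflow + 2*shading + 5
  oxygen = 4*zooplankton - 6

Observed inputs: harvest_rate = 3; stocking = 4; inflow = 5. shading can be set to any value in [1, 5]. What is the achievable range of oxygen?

-118 to -22

Substituting into the turbidity equation gives turbidity = 4*shading - 20.
Substituting into the zooplankton equation gives zooplankton = 6*shading - 34.
Substituting into the oxygen equation gives oxygen = 24*shading - 142.
Linear in shading, so extremes are at the endpoints: shading = 1 gives oxygen = -118; shading = 5 gives oxygen = -22.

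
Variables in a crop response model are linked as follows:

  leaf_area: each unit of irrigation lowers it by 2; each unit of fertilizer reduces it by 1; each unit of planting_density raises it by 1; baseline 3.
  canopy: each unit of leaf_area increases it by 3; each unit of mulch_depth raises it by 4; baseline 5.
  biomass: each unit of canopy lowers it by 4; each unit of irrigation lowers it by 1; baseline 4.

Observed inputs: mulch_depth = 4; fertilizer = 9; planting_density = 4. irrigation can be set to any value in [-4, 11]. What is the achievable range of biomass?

-148 to 197

Substituting into the leaf_area equation gives leaf_area = -2*irrigation - 2.
Substituting into the canopy equation gives canopy = -6*irrigation + 15.
Substituting into the biomass equation gives biomass = 23*irrigation - 56.
Linear in irrigation, so extremes are at the endpoints: irrigation = -4 gives biomass = -148; irrigation = 11 gives biomass = 197.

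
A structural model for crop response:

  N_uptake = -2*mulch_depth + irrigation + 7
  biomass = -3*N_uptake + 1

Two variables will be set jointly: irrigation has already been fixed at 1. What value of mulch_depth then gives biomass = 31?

With irrigation held at 1:
Substituting into the N_uptake equation gives N_uptake = -2*mulch_depth + 8.
So biomass = 6*mulch_depth - 23.
Solve 6*mulch_depth - 23 = 31: mulch_depth = (31 + 23) / 6 = 9.

mulch_depth = 9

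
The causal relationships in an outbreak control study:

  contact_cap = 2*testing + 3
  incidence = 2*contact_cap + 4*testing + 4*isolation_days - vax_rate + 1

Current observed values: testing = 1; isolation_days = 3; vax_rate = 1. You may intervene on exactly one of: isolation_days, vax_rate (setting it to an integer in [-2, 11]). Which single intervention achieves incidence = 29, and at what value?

Intervening on isolation_days: incidence = 4*isolation_days + 14. Reaching 29 requires isolation_days = 15/4, not an integer.
Intervening on vax_rate: with other inputs at their observed values, incidence = -vax_rate + 27. Solving for 29 gives vax_rate = -2, within [-2, 11].

set vax_rate = -2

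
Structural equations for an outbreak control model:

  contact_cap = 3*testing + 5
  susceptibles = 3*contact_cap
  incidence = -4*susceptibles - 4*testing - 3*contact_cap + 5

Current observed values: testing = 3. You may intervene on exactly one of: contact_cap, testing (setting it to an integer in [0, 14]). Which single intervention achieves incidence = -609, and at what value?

set testing = 11

Intervening on contact_cap: incidence = -15*contact_cap - 7. Reaching -609 requires contact_cap = 602/15, not an integer.
Intervening on testing: with other inputs at their observed values, incidence = -49*testing - 70. Solving for -609 gives testing = 11, within [0, 14].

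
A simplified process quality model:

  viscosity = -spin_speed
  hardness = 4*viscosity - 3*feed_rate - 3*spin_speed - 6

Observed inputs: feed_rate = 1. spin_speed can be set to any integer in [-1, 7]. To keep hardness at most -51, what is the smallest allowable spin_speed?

Substituting into the hardness equation gives hardness = -7*spin_speed - 9.
Require -7*spin_speed - 9 ≤ -51, so spin_speed ≥ 6.
The smallest integer in [-1, 7] satisfying this is 6.

spin_speed = 6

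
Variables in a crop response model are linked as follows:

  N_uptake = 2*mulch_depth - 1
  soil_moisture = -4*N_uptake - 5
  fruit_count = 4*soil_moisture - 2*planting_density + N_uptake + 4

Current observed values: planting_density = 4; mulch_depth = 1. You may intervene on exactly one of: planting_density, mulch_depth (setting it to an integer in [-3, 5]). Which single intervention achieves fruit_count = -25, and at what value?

Intervening on planting_density: with other inputs at their observed values, fruit_count = -2*planting_density - 31. Solving for -25 gives planting_density = -3, within [-3, 5].
Intervening on mulch_depth: fruit_count = -30*mulch_depth - 9. Reaching -25 requires mulch_depth = 8/15, not an integer.

set planting_density = -3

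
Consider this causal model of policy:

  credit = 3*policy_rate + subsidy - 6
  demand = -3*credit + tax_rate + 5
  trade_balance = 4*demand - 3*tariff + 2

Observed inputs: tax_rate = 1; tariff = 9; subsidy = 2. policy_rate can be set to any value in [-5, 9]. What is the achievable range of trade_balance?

-277 to 227

Substituting into the credit equation gives credit = 3*policy_rate - 4.
This gives demand = -9*policy_rate + 18.
Substituting into the trade_balance equation gives trade_balance = -36*policy_rate + 47.
Linear in policy_rate, so extremes are at the endpoints: policy_rate = -5 gives trade_balance = 227; policy_rate = 9 gives trade_balance = -277.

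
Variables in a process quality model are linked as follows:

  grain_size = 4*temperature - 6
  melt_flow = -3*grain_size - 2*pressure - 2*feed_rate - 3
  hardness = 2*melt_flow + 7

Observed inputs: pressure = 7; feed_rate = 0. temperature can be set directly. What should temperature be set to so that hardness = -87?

temperature = 4

Substituting into the melt_flow equation gives melt_flow = -12*temperature + 1.
Substituting into the hardness equation gives hardness = -24*temperature + 9.
Solve -24*temperature + 9 = -87: temperature = (-87 - 9) / -24 = 4.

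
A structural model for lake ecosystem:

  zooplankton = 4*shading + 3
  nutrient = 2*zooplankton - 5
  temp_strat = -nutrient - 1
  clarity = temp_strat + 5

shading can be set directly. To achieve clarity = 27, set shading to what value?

Substituting into the nutrient equation gives nutrient = 8*shading + 1.
Substituting into the temp_strat equation gives temp_strat = -8*shading - 2.
Substituting into the clarity equation gives clarity = -8*shading + 3.
Solve -8*shading + 3 = 27: shading = (27 - 3) / -8 = -3.

shading = -3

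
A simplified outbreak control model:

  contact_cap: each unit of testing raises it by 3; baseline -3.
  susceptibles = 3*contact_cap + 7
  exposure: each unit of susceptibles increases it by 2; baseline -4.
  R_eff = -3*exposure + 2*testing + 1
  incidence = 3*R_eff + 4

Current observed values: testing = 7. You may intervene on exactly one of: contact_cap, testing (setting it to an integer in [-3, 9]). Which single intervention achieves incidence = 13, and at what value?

set contact_cap = -1

Intervening on contact_cap: with other inputs at their observed values, incidence = -54*contact_cap - 41. Solving for 13 gives contact_cap = -1, within [-3, 9].
Intervening on testing: incidence = -156*testing + 79. Reaching 13 requires testing = 11/26, not an integer.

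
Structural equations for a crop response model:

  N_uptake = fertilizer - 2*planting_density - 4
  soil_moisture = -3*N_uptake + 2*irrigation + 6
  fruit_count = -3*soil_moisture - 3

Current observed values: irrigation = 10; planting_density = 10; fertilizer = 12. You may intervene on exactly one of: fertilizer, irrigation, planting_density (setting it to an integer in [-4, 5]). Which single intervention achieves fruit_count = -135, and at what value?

Intervening on fertilizer: fruit_count = 9*fertilizer - 297. Reaching -135 requires fertilizer = 18, outside [-4, 5].
Intervening on irrigation: with other inputs at their observed values, fruit_count = -6*irrigation - 129. Solving for -135 gives irrigation = 1, within [-4, 5].
Intervening on planting_density: fruit_count = -18*planting_density - 9. Reaching -135 requires planting_density = 7, outside [-4, 5].

set irrigation = 1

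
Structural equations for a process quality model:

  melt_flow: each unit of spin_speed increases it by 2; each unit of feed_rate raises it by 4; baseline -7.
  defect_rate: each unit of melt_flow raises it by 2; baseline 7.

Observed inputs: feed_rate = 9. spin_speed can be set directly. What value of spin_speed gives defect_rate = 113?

spin_speed = 12

Substituting into the melt_flow equation gives melt_flow = 2*spin_speed + 29.
Substituting into the defect_rate equation gives defect_rate = 4*spin_speed + 65.
Solve 4*spin_speed + 65 = 113: spin_speed = (113 - 65) / 4 = 12.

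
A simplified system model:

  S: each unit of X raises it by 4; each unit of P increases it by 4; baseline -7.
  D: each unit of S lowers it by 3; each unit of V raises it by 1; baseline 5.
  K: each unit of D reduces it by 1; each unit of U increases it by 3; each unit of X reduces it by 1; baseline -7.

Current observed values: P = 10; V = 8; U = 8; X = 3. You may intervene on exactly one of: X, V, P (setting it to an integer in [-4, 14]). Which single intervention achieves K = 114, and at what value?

set X = 1

Intervening on X: with other inputs at their observed values, K = 11*X + 103. Solving for 114 gives X = 1, within [-4, 14].
Intervening on V: K = -V + 144. Reaching 114 requires V = 30, outside [-4, 14].
Intervening on P: K = 12*P + 16. Reaching 114 requires P = 49/6, not an integer.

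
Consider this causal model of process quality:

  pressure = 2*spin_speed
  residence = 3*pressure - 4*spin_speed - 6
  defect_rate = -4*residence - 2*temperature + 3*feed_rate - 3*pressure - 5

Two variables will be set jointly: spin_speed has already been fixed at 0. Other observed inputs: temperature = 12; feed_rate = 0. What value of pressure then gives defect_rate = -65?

pressure = 4

With spin_speed held at 0:
Intervening on pressure fixes its value directly, overriding its dependence on spin_speed.
Substituting into the residence equation gives residence = 3*pressure - 6.
So defect_rate = -15*pressure - 5.
Solve -15*pressure - 5 = -65: pressure = (-65 + 5) / -15 = 4.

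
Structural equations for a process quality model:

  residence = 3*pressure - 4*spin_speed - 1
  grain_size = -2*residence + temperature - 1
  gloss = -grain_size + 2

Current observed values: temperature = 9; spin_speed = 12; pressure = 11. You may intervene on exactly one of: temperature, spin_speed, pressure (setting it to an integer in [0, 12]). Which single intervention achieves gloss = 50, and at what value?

Intervening on temperature: gloss = -temperature - 29. Reaching 50 requires temperature = -79, outside [0, 12].
Intervening on spin_speed: with other inputs at their observed values, gloss = -8*spin_speed + 58. Solving for 50 gives spin_speed = 1, within [0, 12].
Intervening on pressure: gloss = 6*pressure - 104. Reaching 50 requires pressure = 77/3, not an integer.

set spin_speed = 1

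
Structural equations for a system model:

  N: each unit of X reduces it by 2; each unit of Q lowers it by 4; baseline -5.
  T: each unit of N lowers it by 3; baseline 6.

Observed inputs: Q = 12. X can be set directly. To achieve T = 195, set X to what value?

X = 5

Substituting into the N equation gives N = -2*X - 53.
Substituting into the T equation gives T = 6*X + 165.
Solve 6*X + 165 = 195: X = (195 - 165) / 6 = 5.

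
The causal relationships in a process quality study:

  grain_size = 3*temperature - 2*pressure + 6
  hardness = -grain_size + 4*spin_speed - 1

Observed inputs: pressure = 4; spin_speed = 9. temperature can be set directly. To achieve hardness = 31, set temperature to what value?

Substituting into the grain_size equation gives grain_size = 3*temperature - 2.
So hardness = -3*temperature + 37.
Solve -3*temperature + 37 = 31: temperature = (31 - 37) / -3 = 2.

temperature = 2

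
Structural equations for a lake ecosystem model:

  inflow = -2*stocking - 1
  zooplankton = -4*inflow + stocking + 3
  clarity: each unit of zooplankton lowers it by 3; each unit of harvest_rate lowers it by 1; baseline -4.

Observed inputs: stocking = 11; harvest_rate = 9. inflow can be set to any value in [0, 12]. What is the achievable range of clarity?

-55 to 89

Intervening on inflow fixes its value directly, overriding its dependence on stocking.
Substituting into the zooplankton equation gives zooplankton = -4*inflow + 14.
Substituting into the clarity equation gives clarity = 12*inflow - 55.
Linear in inflow, so extremes are at the endpoints: inflow = 0 gives clarity = -55; inflow = 12 gives clarity = 89.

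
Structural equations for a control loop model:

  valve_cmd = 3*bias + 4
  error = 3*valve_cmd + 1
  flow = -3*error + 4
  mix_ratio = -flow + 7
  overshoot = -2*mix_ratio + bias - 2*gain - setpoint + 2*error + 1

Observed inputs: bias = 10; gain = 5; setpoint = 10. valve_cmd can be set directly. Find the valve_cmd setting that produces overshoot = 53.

valve_cmd = -6

Intervening on valve_cmd fixes its value directly, overriding its dependence on bias.
Substituting into the flow equation gives flow = -9*valve_cmd + 1.
Substituting into the mix_ratio equation gives mix_ratio = 9*valve_cmd + 6.
Substituting into the overshoot equation gives overshoot = -12*valve_cmd - 19.
Solve -12*valve_cmd - 19 = 53: valve_cmd = (53 + 19) / -12 = -6.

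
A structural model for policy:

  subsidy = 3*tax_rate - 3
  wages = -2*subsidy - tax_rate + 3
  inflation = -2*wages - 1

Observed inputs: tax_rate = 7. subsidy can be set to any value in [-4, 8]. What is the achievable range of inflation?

-9 to 39

Intervening on subsidy fixes its value directly, overriding its dependence on tax_rate.
Substituting into the wages equation gives wages = -2*subsidy - 4.
inflation becomes 4*subsidy + 7.
Linear in subsidy, so extremes are at the endpoints: subsidy = -4 gives inflation = -9; subsidy = 8 gives inflation = 39.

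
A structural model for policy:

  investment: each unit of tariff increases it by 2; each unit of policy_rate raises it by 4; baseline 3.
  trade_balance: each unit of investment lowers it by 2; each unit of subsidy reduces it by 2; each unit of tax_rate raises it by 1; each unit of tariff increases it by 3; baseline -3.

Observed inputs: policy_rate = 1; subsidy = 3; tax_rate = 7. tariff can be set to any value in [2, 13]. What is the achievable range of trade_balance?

-29 to -18

Substituting into the investment equation gives investment = 2*tariff + 7.
trade_balance becomes -tariff - 16.
Linear in tariff, so extremes are at the endpoints: tariff = 2 gives trade_balance = -18; tariff = 13 gives trade_balance = -29.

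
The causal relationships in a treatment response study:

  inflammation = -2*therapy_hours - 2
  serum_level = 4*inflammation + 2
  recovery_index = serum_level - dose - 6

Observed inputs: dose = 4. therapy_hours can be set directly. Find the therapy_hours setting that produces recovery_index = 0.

Substituting into the serum_level equation gives serum_level = -8*therapy_hours - 6.
Substituting into the recovery_index equation gives recovery_index = -8*therapy_hours - 16.
Solve -8*therapy_hours - 16 = 0: therapy_hours = (0 + 16) / -8 = -2.

therapy_hours = -2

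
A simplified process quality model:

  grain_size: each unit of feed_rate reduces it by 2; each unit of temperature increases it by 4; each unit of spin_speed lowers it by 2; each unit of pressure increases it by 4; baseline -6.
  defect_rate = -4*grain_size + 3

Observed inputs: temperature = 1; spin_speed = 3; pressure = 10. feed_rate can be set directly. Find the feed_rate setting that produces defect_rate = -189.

Substituting into the grain_size equation gives grain_size = -2*feed_rate + 32.
Substituting into the defect_rate equation gives defect_rate = 8*feed_rate - 125.
Solve 8*feed_rate - 125 = -189: feed_rate = (-189 + 125) / 8 = -8.

feed_rate = -8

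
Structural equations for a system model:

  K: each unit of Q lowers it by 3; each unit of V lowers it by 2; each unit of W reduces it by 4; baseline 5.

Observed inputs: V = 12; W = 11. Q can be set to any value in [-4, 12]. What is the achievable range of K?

-99 to -51

Substituting into the K equation gives K = -3*Q - 63.
Linear in Q, so extremes are at the endpoints: Q = -4 gives K = -51; Q = 12 gives K = -99.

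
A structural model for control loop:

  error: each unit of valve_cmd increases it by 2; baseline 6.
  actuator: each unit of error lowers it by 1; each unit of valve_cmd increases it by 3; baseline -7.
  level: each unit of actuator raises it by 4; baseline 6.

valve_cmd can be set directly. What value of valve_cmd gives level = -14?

Substituting into the actuator equation gives actuator = valve_cmd - 13.
Substituting into the level equation gives level = 4*valve_cmd - 46.
Solve 4*valve_cmd - 46 = -14: valve_cmd = (-14 + 46) / 4 = 8.

valve_cmd = 8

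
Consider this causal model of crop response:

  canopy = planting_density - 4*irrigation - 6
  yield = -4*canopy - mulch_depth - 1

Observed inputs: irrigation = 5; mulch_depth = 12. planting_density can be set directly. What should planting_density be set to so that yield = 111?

planting_density = -5

Substituting into the canopy equation gives canopy = planting_density - 26.
So yield = -4*planting_density + 91.
Solve -4*planting_density + 91 = 111: planting_density = (111 - 91) / -4 = -5.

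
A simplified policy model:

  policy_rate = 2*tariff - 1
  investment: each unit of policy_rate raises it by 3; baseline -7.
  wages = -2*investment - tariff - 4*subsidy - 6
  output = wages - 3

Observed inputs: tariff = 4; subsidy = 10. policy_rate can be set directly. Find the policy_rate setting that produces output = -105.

policy_rate = 11

Intervening on policy_rate fixes its value directly, overriding its dependence on tariff.
Substituting into the wages equation gives wages = -6*policy_rate - 36.
So output = -6*policy_rate - 39.
Solve -6*policy_rate - 39 = -105: policy_rate = (-105 + 39) / -6 = 11.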